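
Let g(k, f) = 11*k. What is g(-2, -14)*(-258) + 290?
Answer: 5966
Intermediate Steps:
g(-2, -14)*(-258) + 290 = (11*(-2))*(-258) + 290 = -22*(-258) + 290 = 5676 + 290 = 5966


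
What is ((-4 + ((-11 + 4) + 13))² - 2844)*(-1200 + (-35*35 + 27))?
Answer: 6810320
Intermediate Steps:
((-4 + ((-11 + 4) + 13))² - 2844)*(-1200 + (-35*35 + 27)) = ((-4 + (-7 + 13))² - 2844)*(-1200 + (-1225 + 27)) = ((-4 + 6)² - 2844)*(-1200 - 1198) = (2² - 2844)*(-2398) = (4 - 2844)*(-2398) = -2840*(-2398) = 6810320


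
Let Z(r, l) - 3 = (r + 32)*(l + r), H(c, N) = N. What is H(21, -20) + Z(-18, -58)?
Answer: -1081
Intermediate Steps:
Z(r, l) = 3 + (32 + r)*(l + r) (Z(r, l) = 3 + (r + 32)*(l + r) = 3 + (32 + r)*(l + r))
H(21, -20) + Z(-18, -58) = -20 + (3 + (-18)² + 32*(-58) + 32*(-18) - 58*(-18)) = -20 + (3 + 324 - 1856 - 576 + 1044) = -20 - 1061 = -1081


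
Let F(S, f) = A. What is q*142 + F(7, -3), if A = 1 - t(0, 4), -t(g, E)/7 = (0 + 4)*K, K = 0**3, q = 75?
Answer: 10651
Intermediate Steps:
K = 0
t(g, E) = 0 (t(g, E) = -7*(0 + 4)*0 = -28*0 = -7*0 = 0)
A = 1 (A = 1 - 1*0 = 1 + 0 = 1)
F(S, f) = 1
q*142 + F(7, -3) = 75*142 + 1 = 10650 + 1 = 10651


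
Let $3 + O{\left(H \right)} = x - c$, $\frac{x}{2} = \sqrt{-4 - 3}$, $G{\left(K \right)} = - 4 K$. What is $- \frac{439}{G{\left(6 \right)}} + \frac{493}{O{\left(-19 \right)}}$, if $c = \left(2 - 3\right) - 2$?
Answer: $\frac{439}{24} - \frac{493 i \sqrt{7}}{14} \approx 18.292 - 93.168 i$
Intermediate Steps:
$c = -3$ ($c = -1 - 2 = -3$)
$x = 2 i \sqrt{7}$ ($x = 2 \sqrt{-4 - 3} = 2 \sqrt{-7} = 2 i \sqrt{7} \approx 5.2915 i$)
$O{\left(H \right)} = 2 i \sqrt{7}$ ($O{\left(H \right)} = -3 + \left(2 i \sqrt{7} - -3\right) = -3 + \left(2 i \sqrt{7} + 3\right) = -3 + \left(3 + 2 i \sqrt{7}\right) = 2 i \sqrt{7}$)
$- \frac{439}{G{\left(6 \right)}} + \frac{493}{O{\left(-19 \right)}} = - \frac{439}{\left(-4\right) 6} + \frac{493}{2 i \sqrt{7}} = - \frac{439}{-24} + 493 \left(- \frac{i \sqrt{7}}{14}\right) = \left(-439\right) \left(- \frac{1}{24}\right) - \frac{493 i \sqrt{7}}{14} = \frac{439}{24} - \frac{493 i \sqrt{7}}{14}$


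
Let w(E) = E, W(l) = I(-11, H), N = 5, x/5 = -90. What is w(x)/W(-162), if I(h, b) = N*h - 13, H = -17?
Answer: 225/34 ≈ 6.6176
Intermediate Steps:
x = -450 (x = 5*(-90) = -450)
I(h, b) = -13 + 5*h (I(h, b) = 5*h - 13 = -13 + 5*h)
W(l) = -68 (W(l) = -13 + 5*(-11) = -13 - 55 = -68)
w(x)/W(-162) = -450/(-68) = -450*(-1/68) = 225/34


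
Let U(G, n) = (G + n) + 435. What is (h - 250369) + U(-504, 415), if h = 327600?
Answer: 77577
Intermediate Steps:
U(G, n) = 435 + G + n
(h - 250369) + U(-504, 415) = (327600 - 250369) + (435 - 504 + 415) = 77231 + 346 = 77577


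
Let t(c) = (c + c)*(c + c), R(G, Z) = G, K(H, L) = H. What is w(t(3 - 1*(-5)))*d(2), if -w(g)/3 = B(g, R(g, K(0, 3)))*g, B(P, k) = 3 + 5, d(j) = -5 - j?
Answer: 43008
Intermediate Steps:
B(P, k) = 8
t(c) = 4*c² (t(c) = (2*c)*(2*c) = 4*c²)
w(g) = -24*g
w(t(3 - 1*(-5)))*d(2) = (-96*(3 - 1*(-5))²)*(-5 - 1*2) = (-96*(3 + 5)²)*(-5 - 2) = -96*8²*(-7) = -96*64*(-7) = -24*256*(-7) = -6144*(-7) = 43008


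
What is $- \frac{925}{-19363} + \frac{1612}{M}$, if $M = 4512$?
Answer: $\frac{8846689}{21841464} \approx 0.40504$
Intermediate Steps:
$- \frac{925}{-19363} + \frac{1612}{M} = - \frac{925}{-19363} + \frac{1612}{4512} = \left(-925\right) \left(- \frac{1}{19363}\right) + 1612 \cdot \frac{1}{4512} = \frac{925}{19363} + \frac{403}{1128} = \frac{8846689}{21841464}$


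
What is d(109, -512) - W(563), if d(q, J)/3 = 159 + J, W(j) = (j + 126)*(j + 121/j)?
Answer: -219071227/563 ≈ -3.8911e+5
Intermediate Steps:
W(j) = (126 + j)*(j + 121/j)
d(q, J) = 477 + 3*J (d(q, J) = 3*(159 + J) = 477 + 3*J)
d(109, -512) - W(563) = (477 + 3*(-512)) - (121 + 563² + 126*563 + 15246/563) = (477 - 1536) - (121 + 316969 + 70938 + 15246*(1/563)) = -1059 - (121 + 316969 + 70938 + 15246/563) = -1059 - 1*218475010/563 = -1059 - 218475010/563 = -219071227/563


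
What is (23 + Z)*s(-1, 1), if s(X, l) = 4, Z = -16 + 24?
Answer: 124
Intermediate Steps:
Z = 8
(23 + Z)*s(-1, 1) = (23 + 8)*4 = 31*4 = 124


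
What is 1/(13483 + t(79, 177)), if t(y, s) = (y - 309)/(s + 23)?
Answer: 20/269637 ≈ 7.4174e-5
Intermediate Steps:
t(y, s) = (-309 + y)/(23 + s)
1/(13483 + t(79, 177)) = 1/(13483 + (-309 + 79)/(23 + 177)) = 1/(13483 - 230/200) = 1/(13483 + (1/200)*(-230)) = 1/(13483 - 23/20) = 1/(269637/20) = 20/269637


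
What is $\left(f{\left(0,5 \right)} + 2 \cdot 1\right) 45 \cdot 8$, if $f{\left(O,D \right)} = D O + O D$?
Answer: $720$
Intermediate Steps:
$f{\left(O,D \right)} = 2 D O$ ($f{\left(O,D \right)} = D O + D O = 2 D O$)
$\left(f{\left(0,5 \right)} + 2 \cdot 1\right) 45 \cdot 8 = \left(2 \cdot 5 \cdot 0 + 2 \cdot 1\right) 45 \cdot 8 = \left(0 + 2\right) 45 \cdot 8 = 2 \cdot 45 \cdot 8 = 90 \cdot 8 = 720$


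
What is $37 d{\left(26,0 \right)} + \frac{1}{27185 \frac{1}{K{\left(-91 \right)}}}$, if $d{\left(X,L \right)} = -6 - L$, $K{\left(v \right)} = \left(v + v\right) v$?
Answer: $- \frac{6018508}{27185} \approx -221.39$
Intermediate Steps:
$K{\left(v \right)} = 2 v^{2}$ ($K{\left(v \right)} = 2 v v = 2 v^{2}$)
$37 d{\left(26,0 \right)} + \frac{1}{27185 \frac{1}{K{\left(-91 \right)}}} = 37 \left(-6 - 0\right) + \frac{1}{27185 \frac{1}{2 \left(-91\right)^{2}}} = 37 \left(-6 + 0\right) + \frac{1}{27185 \frac{1}{2 \cdot 8281}} = 37 \left(-6\right) + \frac{1}{27185 \cdot \frac{1}{16562}} = -222 + \frac{1}{27185 \cdot \frac{1}{16562}} = -222 + \frac{1}{\frac{27185}{16562}} = -222 + \frac{16562}{27185} = - \frac{6018508}{27185}$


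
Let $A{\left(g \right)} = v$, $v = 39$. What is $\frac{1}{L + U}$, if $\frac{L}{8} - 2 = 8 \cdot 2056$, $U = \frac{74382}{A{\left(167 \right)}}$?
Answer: $\frac{13}{1735594} \approx 7.4902 \cdot 10^{-6}$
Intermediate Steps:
$A{\left(g \right)} = 39$
$U = \frac{24794}{13}$ ($U = \frac{74382}{39} = 74382 \cdot \frac{1}{39} = \frac{24794}{13} \approx 1907.2$)
$L = 131600$ ($L = 16 + 8 \cdot 8 \cdot 2056 = 16 + 8 \cdot 16448 = 16 + 131584 = 131600$)
$\frac{1}{L + U} = \frac{1}{131600 + \frac{24794}{13}} = \frac{1}{\frac{1735594}{13}} = \frac{13}{1735594}$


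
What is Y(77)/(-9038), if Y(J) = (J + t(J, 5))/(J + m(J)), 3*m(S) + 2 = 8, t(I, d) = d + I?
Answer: -159/714002 ≈ -0.00022269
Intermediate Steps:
t(I, d) = I + d
m(S) = 2 (m(S) = -⅔ + (⅓)*8 = -⅔ + 8/3 = 2)
Y(J) = (5 + 2*J)/(2 + J) (Y(J) = (J + (J + 5))/(J + 2) = (J + (5 + J))/(2 + J) = (5 + 2*J)/(2 + J))
Y(77)/(-9038) = ((5 + 2*77)/(2 + 77))/(-9038) = ((5 + 154)/79)*(-1/9038) = ((1/79)*159)*(-1/9038) = (159/79)*(-1/9038) = -159/714002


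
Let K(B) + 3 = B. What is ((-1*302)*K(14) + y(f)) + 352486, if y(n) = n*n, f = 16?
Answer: 349420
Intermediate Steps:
y(n) = n²
K(B) = -3 + B
((-1*302)*K(14) + y(f)) + 352486 = ((-1*302)*(-3 + 14) + 16²) + 352486 = (-302*11 + 256) + 352486 = (-3322 + 256) + 352486 = -3066 + 352486 = 349420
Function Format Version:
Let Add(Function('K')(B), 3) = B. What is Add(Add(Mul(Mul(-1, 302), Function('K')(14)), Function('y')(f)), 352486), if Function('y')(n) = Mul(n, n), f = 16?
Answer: 349420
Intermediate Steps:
Function('y')(n) = Pow(n, 2)
Function('K')(B) = Add(-3, B)
Add(Add(Mul(Mul(-1, 302), Function('K')(14)), Function('y')(f)), 352486) = Add(Add(Mul(Mul(-1, 302), Add(-3, 14)), Pow(16, 2)), 352486) = Add(Add(Mul(-302, 11), 256), 352486) = Add(Add(-3322, 256), 352486) = Add(-3066, 352486) = 349420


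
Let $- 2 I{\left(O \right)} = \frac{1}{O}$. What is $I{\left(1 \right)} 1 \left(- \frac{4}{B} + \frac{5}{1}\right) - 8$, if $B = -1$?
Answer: $- \frac{25}{2} \approx -12.5$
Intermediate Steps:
$I{\left(O \right)} = - \frac{1}{2 O}$
$I{\left(1 \right)} 1 \left(- \frac{4}{B} + \frac{5}{1}\right) - 8 = - \frac{1}{2 \cdot 1} \cdot 1 \left(- \frac{4}{-1} + \frac{5}{1}\right) - 8 = \left(- \frac{1}{2}\right) 1 \cdot 1 \left(\left(-4\right) \left(-1\right) + 5 \cdot 1\right) - 8 = - \frac{1 \left(4 + 5\right)}{2} - 8 = - \frac{1 \cdot 9}{2} - 8 = \left(- \frac{1}{2}\right) 9 - 8 = - \frac{9}{2} - 8 = - \frac{25}{2}$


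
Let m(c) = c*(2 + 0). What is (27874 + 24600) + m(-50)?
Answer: 52374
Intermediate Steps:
m(c) = 2*c (m(c) = c*2 = 2*c)
(27874 + 24600) + m(-50) = (27874 + 24600) + 2*(-50) = 52474 - 100 = 52374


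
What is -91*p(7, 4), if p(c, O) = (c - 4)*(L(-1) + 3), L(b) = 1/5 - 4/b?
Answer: -9828/5 ≈ -1965.6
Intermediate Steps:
L(b) = ⅕ - 4/b (L(b) = 1*(⅕) - 4/b = ⅕ - 4/b)
p(c, O) = -144/5 + 36*c/5 (p(c, O) = (c - 4)*((⅕)*(-20 - 1)/(-1) + 3) = (-4 + c)*((⅕)*(-1)*(-21) + 3) = (-4 + c)*(21/5 + 3) = (-4 + c)*(36/5) = -144/5 + 36*c/5)
-91*p(7, 4) = -91*(-144/5 + (36/5)*7) = -91*(-144/5 + 252/5) = -91*108/5 = -9828/5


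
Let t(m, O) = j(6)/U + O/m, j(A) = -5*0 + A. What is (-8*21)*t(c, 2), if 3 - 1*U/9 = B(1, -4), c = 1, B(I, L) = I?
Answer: -392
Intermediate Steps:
j(A) = A (j(A) = 0 + A = A)
U = 18 (U = 27 - 9*1 = 27 - 9 = 18)
t(m, O) = ⅓ + O/m (t(m, O) = 6/18 + O/m = 6*(1/18) + O/m = ⅓ + O/m)
(-8*21)*t(c, 2) = (-8*21)*((2 + (⅓)*1)/1) = -168*(2 + ⅓) = -168*7/3 = -392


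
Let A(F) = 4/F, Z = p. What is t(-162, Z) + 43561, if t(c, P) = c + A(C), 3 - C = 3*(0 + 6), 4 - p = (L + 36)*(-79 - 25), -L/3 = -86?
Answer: 650981/15 ≈ 43399.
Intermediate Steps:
L = 258 (L = -3*(-86) = 258)
p = 30580 (p = 4 - (258 + 36)*(-79 - 25) = 4 - 294*(-104) = 4 - 1*(-30576) = 4 + 30576 = 30580)
C = -15 (C = 3 - 3*(0 + 6) = 3 - 3*6 = 3 - 1*18 = 3 - 18 = -15)
Z = 30580
t(c, P) = -4/15 + c (t(c, P) = c + 4/(-15) = c + 4*(-1/15) = c - 4/15 = -4/15 + c)
t(-162, Z) + 43561 = (-4/15 - 162) + 43561 = -2434/15 + 43561 = 650981/15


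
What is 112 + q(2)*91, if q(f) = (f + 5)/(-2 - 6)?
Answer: 259/8 ≈ 32.375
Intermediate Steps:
q(f) = -5/8 - f/8 (q(f) = (5 + f)/(-8) = (5 + f)*(-⅛) = -5/8 - f/8)
112 + q(2)*91 = 112 + (-5/8 - ⅛*2)*91 = 112 + (-5/8 - ¼)*91 = 112 - 7/8*91 = 112 - 637/8 = 259/8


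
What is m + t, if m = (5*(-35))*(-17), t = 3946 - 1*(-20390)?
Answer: 27311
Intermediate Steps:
t = 24336 (t = 3946 + 20390 = 24336)
m = 2975 (m = -175*(-17) = 2975)
m + t = 2975 + 24336 = 27311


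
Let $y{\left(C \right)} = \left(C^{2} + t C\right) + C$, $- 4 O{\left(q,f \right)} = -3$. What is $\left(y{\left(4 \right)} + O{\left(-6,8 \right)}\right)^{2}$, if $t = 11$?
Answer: $\frac{67081}{16} \approx 4192.6$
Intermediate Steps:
$O{\left(q,f \right)} = \frac{3}{4}$ ($O{\left(q,f \right)} = \left(- \frac{1}{4}\right) \left(-3\right) = \frac{3}{4}$)
$y{\left(C \right)} = C^{2} + 12 C$ ($y{\left(C \right)} = \left(C^{2} + 11 C\right) + C = C^{2} + 12 C$)
$\left(y{\left(4 \right)} + O{\left(-6,8 \right)}\right)^{2} = \left(4 \left(12 + 4\right) + \frac{3}{4}\right)^{2} = \left(4 \cdot 16 + \frac{3}{4}\right)^{2} = \left(64 + \frac{3}{4}\right)^{2} = \left(\frac{259}{4}\right)^{2} = \frac{67081}{16}$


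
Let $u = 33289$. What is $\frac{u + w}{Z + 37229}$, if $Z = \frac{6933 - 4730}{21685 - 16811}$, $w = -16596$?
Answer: $\frac{81361682}{181456349} \approx 0.44838$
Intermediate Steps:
$Z = \frac{2203}{4874} \approx 0.45199$
$\frac{u + w}{Z + 37229} = \frac{33289 - 16596}{\frac{2203}{4874} + 37229} = \frac{16693}{\frac{181456349}{4874}} = 16693 \cdot \frac{4874}{181456349} = \frac{81361682}{181456349}$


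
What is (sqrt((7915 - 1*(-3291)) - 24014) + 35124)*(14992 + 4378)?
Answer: 680351880 + 38740*I*sqrt(3202) ≈ 6.8035e+8 + 2.1922e+6*I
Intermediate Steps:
(sqrt((7915 - 1*(-3291)) - 24014) + 35124)*(14992 + 4378) = (sqrt((7915 + 3291) - 24014) + 35124)*19370 = (sqrt(11206 - 24014) + 35124)*19370 = (sqrt(-12808) + 35124)*19370 = (2*I*sqrt(3202) + 35124)*19370 = (35124 + 2*I*sqrt(3202))*19370 = 680351880 + 38740*I*sqrt(3202)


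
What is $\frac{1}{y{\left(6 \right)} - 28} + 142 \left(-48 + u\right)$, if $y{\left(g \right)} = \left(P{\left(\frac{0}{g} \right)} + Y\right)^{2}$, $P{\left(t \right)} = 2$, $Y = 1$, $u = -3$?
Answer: $- \frac{137599}{19} \approx -7242.1$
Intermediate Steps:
$y{\left(g \right)} = 9$ ($y{\left(g \right)} = \left(2 + 1\right)^{2} = 3^{2} = 9$)
$\frac{1}{y{\left(6 \right)} - 28} + 142 \left(-48 + u\right) = \frac{1}{9 - 28} + 142 \left(-48 - 3\right) = \frac{1}{-19} + 142 \left(-51\right) = - \frac{1}{19} - 7242 = - \frac{137599}{19}$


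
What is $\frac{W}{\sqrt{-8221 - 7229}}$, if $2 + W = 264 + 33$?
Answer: $- \frac{59 i \sqrt{618}}{618} \approx - 2.3733 i$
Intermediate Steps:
$W = 295$ ($W = -2 + \left(264 + 33\right) = -2 + 297 = 295$)
$\frac{W}{\sqrt{-8221 - 7229}} = \frac{295}{\sqrt{-8221 - 7229}} = \frac{295}{\sqrt{-15450}} = \frac{295}{5 i \sqrt{618}} = 295 \left(- \frac{i \sqrt{618}}{3090}\right) = - \frac{59 i \sqrt{618}}{618}$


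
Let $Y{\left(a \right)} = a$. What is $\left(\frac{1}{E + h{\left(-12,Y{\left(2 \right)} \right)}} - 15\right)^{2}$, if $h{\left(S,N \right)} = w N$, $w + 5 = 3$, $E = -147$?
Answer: $\frac{5134756}{22801} \approx 225.2$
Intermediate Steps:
$w = -2$ ($w = -5 + 3 = -2$)
$h{\left(S,N \right)} = - 2 N$
$\left(\frac{1}{E + h{\left(-12,Y{\left(2 \right)} \right)}} - 15\right)^{2} = \left(\frac{1}{-147 - 4} - 15\right)^{2} = \left(\frac{1}{-151} - 15\right)^{2} = \left(- \frac{1}{151} - 15\right)^{2} = \left(- \frac{2266}{151}\right)^{2} = \frac{5134756}{22801}$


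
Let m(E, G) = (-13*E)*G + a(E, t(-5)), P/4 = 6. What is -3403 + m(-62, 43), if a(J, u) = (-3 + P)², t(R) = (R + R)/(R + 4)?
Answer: 31696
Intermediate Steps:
t(R) = 2*R/(4 + R) (t(R) = (2*R)/(4 + R) = 2*R/(4 + R))
P = 24 (P = 4*6 = 24)
a(J, u) = 441 (a(J, u) = (-3 + 24)² = 21² = 441)
m(E, G) = 441 - 13*E*G (m(E, G) = (-13*E)*G + 441 = -13*E*G + 441 = 441 - 13*E*G)
-3403 + m(-62, 43) = -3403 + (441 - 13*(-62)*43) = -3403 + (441 + 34658) = -3403 + 35099 = 31696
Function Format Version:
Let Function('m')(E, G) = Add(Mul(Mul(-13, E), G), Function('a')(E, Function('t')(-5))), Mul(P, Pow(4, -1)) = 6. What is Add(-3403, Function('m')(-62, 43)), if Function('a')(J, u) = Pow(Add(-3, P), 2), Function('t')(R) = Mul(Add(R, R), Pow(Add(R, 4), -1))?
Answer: 31696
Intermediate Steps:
Function('t')(R) = Mul(2, R, Pow(Add(4, R), -1)) (Function('t')(R) = Mul(Mul(2, R), Pow(Add(4, R), -1)) = Mul(2, R, Pow(Add(4, R), -1)))
P = 24 (P = Mul(4, 6) = 24)
Function('a')(J, u) = 441 (Function('a')(J, u) = Pow(Add(-3, 24), 2) = Pow(21, 2) = 441)
Function('m')(E, G) = Add(441, Mul(-13, E, G)) (Function('m')(E, G) = Add(Mul(Mul(-13, E), G), 441) = Add(Mul(-13, E, G), 441) = Add(441, Mul(-13, E, G)))
Add(-3403, Function('m')(-62, 43)) = Add(-3403, Add(441, Mul(-13, -62, 43))) = Add(-3403, Add(441, 34658)) = Add(-3403, 35099) = 31696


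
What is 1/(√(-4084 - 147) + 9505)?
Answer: 9505/90349256 - I*√4231/90349256 ≈ 0.0001052 - 7.1994e-7*I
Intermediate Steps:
1/(√(-4084 - 147) + 9505) = 1/(√(-4231) + 9505) = 1/(I*√4231 + 9505) = 1/(9505 + I*√4231)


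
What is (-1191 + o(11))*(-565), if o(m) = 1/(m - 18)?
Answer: 4710970/7 ≈ 6.7300e+5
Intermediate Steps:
o(m) = 1/(-18 + m)
(-1191 + o(11))*(-565) = (-1191 + 1/(-18 + 11))*(-565) = (-1191 + 1/(-7))*(-565) = (-1191 - ⅐)*(-565) = -8338/7*(-565) = 4710970/7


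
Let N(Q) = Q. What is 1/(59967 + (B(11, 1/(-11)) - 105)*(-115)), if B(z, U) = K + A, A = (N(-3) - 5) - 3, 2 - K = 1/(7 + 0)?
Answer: 7/511654 ≈ 1.3681e-5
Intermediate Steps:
K = 13/7 (K = 2 - 1/(7 + 0) = 2 - 1/7 = 2 - 1*⅐ = 2 - ⅐ = 13/7 ≈ 1.8571)
A = -11 (A = (-3 - 5) - 3 = -8 - 3 = -11)
B(z, U) = -64/7 (B(z, U) = 13/7 - 11 = -64/7)
1/(59967 + (B(11, 1/(-11)) - 105)*(-115)) = 1/(59967 + (-64/7 - 105)*(-115)) = 1/(59967 - 799/7*(-115)) = 1/(59967 + 91885/7) = 1/(511654/7) = 7/511654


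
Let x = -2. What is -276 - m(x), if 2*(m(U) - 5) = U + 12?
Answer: -286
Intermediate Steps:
m(U) = 11 + U/2 (m(U) = 5 + (U + 12)/2 = 5 + (12 + U)/2 = 5 + (6 + U/2) = 11 + U/2)
-276 - m(x) = -276 - (11 + (1/2)*(-2)) = -276 - (11 - 1) = -276 - 1*10 = -276 - 10 = -286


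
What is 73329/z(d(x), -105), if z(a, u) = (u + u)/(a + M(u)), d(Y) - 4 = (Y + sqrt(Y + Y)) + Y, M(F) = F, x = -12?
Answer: 611075/14 - 24443*I*sqrt(6)/35 ≈ 43648.0 - 1710.7*I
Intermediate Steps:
d(Y) = 4 + 2*Y + sqrt(2)*sqrt(Y) (d(Y) = 4 + ((Y + sqrt(Y + Y)) + Y) = 4 + ((Y + sqrt(2*Y)) + Y) = 4 + ((Y + sqrt(2)*sqrt(Y)) + Y) = 4 + (2*Y + sqrt(2)*sqrt(Y)) = 4 + 2*Y + sqrt(2)*sqrt(Y))
z(a, u) = 2*u/(a + u) (z(a, u) = (u + u)/(a + u) = (2*u)/(a + u) = 2*u/(a + u))
73329/z(d(x), -105) = 73329/((2*(-105)/((4 + 2*(-12) + sqrt(2)*sqrt(-12)) - 105))) = 73329/((2*(-105)/((4 - 24 + sqrt(2)*(2*I*sqrt(3))) - 105))) = 73329/((2*(-105)/((4 - 24 + 2*I*sqrt(6)) - 105))) = 73329/((2*(-105)/((-20 + 2*I*sqrt(6)) - 105))) = 73329/((2*(-105)/(-125 + 2*I*sqrt(6)))) = 73329/((-210/(-125 + 2*I*sqrt(6)))) = 73329*(25/42 - I*sqrt(6)/105) = 611075/14 - 24443*I*sqrt(6)/35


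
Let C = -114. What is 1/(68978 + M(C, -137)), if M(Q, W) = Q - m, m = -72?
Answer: 1/68936 ≈ 1.4506e-5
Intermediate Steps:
M(Q, W) = 72 + Q (M(Q, W) = Q - 1*(-72) = Q + 72 = 72 + Q)
1/(68978 + M(C, -137)) = 1/(68978 + (72 - 114)) = 1/(68978 - 42) = 1/68936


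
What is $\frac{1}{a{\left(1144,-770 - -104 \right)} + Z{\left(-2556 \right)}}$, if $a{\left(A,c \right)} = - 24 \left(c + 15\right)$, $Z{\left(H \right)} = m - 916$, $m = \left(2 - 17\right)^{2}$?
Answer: $\frac{1}{14933} \approx 6.6966 \cdot 10^{-5}$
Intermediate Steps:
$m = 225$ ($m = \left(-15\right)^{2} = 225$)
$Z{\left(H \right)} = -691$ ($Z{\left(H \right)} = 225 - 916 = -691$)
$a{\left(A,c \right)} = -360 - 24 c$ ($a{\left(A,c \right)} = - 24 \left(15 + c\right) = -360 - 24 c$)
$\frac{1}{a{\left(1144,-770 - -104 \right)} + Z{\left(-2556 \right)}} = \frac{1}{\left(-360 - 24 \left(-770 - -104\right)\right) - 691} = \frac{1}{\left(-360 - 24 \left(-770 + 104\right)\right) - 691} = \frac{1}{\left(-360 - -15984\right) - 691} = \frac{1}{\left(-360 + 15984\right) - 691} = \frac{1}{15624 - 691} = \frac{1}{14933}$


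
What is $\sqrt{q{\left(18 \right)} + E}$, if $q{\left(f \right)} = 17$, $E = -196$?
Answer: $i \sqrt{179} \approx 13.379 i$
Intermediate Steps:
$\sqrt{q{\left(18 \right)} + E} = \sqrt{17 - 196} = \sqrt{-179} = i \sqrt{179}$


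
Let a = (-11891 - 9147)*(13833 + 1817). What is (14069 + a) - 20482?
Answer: -329251113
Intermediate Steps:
a = -329244700 (a = -21038*15650 = -329244700)
(14069 + a) - 20482 = (14069 - 329244700) - 20482 = -329230631 - 20482 = -329251113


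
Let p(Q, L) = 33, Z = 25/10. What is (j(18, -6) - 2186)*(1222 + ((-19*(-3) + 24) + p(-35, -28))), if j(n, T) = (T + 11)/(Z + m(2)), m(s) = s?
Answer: -26271104/9 ≈ -2.9190e+6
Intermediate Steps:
Z = 5/2 (Z = 25*(1/10) = 5/2 ≈ 2.5000)
j(n, T) = 22/9 + 2*T/9 (j(n, T) = (T + 11)/(5/2 + 2) = (11 + T)/(9/2) = (11 + T)*(2/9) = 22/9 + 2*T/9)
(j(18, -6) - 2186)*(1222 + ((-19*(-3) + 24) + p(-35, -28))) = ((22/9 + (2/9)*(-6)) - 2186)*(1222 + ((-19*(-3) + 24) + 33)) = ((22/9 - 4/3) - 2186)*(1222 + ((57 + 24) + 33)) = (10/9 - 2186)*(1222 + (81 + 33)) = -19664*(1222 + 114)/9 = -19664/9*1336 = -26271104/9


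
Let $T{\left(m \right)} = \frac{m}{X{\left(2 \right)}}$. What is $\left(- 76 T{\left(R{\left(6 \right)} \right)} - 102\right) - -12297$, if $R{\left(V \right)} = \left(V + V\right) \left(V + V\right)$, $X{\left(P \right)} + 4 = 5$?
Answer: $1251$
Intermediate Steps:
$X{\left(P \right)} = 1$ ($X{\left(P \right)} = -4 + 5 = 1$)
$R{\left(V \right)} = 4 V^{2}$ ($R{\left(V \right)} = 2 V 2 V = 4 V^{2}$)
$T{\left(m \right)} = m$ ($T{\left(m \right)} = \frac{m}{1} = m 1 = m$)
$\left(- 76 T{\left(R{\left(6 \right)} \right)} - 102\right) - -12297 = \left(- 76 \cdot 4 \cdot 6^{2} - 102\right) - -12297 = \left(- 76 \cdot 4 \cdot 36 - 102\right) + 12297 = \left(\left(-76\right) 144 - 102\right) + 12297 = \left(-10944 - 102\right) + 12297 = -11046 + 12297 = 1251$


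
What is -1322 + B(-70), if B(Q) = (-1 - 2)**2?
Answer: -1313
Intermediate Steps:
B(Q) = 9 (B(Q) = (-3)**2 = 9)
-1322 + B(-70) = -1322 + 9 = -1313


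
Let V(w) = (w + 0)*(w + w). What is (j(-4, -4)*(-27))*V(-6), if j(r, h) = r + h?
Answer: 15552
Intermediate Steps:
j(r, h) = h + r
V(w) = 2*w² (V(w) = w*(2*w) = 2*w²)
(j(-4, -4)*(-27))*V(-6) = ((-4 - 4)*(-27))*(2*(-6)²) = (-8*(-27))*(2*36) = 216*72 = 15552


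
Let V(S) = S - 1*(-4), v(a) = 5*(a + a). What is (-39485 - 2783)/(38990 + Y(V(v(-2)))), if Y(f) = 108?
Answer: -21134/19549 ≈ -1.0811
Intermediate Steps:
v(a) = 10*a (v(a) = 5*(2*a) = 10*a)
V(S) = 4 + S (V(S) = S + 4 = 4 + S)
(-39485 - 2783)/(38990 + Y(V(v(-2)))) = (-39485 - 2783)/(38990 + 108) = -42268/39098 = -42268*1/39098 = -21134/19549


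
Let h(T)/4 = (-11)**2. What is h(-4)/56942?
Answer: 242/28471 ≈ 0.0084999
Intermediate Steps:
h(T) = 484 (h(T) = 4*(-11)**2 = 4*121 = 484)
h(-4)/56942 = 484/56942 = 484*(1/56942) = 242/28471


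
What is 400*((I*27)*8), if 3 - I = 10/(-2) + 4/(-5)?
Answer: 760320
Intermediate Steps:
I = 44/5 (I = 3 - (10/(-2) + 4/(-5)) = 3 - (10*(-½) + 4*(-⅕)) = 3 - (-5 - ⅘) = 3 - 1*(-29/5) = 3 + 29/5 = 44/5 ≈ 8.8000)
400*((I*27)*8) = 400*(((44/5)*27)*8) = 400*((1188/5)*8) = 400*(9504/5) = 760320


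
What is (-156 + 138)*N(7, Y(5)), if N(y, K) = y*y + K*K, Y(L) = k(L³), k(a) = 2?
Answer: -954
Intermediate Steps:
Y(L) = 2
N(y, K) = K² + y² (N(y, K) = y² + K² = K² + y²)
(-156 + 138)*N(7, Y(5)) = (-156 + 138)*(2² + 7²) = -18*(4 + 49) = -18*53 = -954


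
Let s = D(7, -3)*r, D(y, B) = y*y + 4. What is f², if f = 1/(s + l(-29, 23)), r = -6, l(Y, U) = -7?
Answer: 1/105625 ≈ 9.4675e-6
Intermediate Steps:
D(y, B) = 4 + y² (D(y, B) = y² + 4 = 4 + y²)
s = -318 (s = (4 + 7²)*(-6) = (4 + 49)*(-6) = 53*(-6) = -318)
f = -1/325 (f = 1/(-318 - 7) = 1/(-325) = -1/325 ≈ -0.0030769)
f² = (-1/325)² = 1/105625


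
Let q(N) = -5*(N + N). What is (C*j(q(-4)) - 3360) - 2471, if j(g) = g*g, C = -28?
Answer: -50631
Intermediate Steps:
q(N) = -10*N
j(g) = g**2
(C*j(q(-4)) - 3360) - 2471 = (-28*(-10*(-4))**2 - 3360) - 2471 = (-28*40**2 - 3360) - 2471 = (-28*1600 - 3360) - 2471 = (-44800 - 3360) - 2471 = -48160 - 2471 = -50631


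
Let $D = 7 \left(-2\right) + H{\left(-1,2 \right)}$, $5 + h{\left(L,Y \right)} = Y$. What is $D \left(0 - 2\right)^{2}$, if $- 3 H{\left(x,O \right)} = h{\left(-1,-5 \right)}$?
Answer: $- \frac{128}{3} \approx -42.667$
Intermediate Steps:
$h{\left(L,Y \right)} = -5 + Y$
$H{\left(x,O \right)} = \frac{10}{3}$ ($H{\left(x,O \right)} = - \frac{-5 - 5}{3} = \left(- \frac{1}{3}\right) \left(-10\right) = \frac{10}{3}$)
$D = - \frac{32}{3}$ ($D = 7 \left(-2\right) + \frac{10}{3} = -14 + \frac{10}{3} = - \frac{32}{3} \approx -10.667$)
$D \left(0 - 2\right)^{2} = - \frac{32 \left(0 - 2\right)^{2}}{3} = - \frac{32 \left(-2\right)^{2}}{3} = \left(- \frac{32}{3}\right) 4 = - \frac{128}{3}$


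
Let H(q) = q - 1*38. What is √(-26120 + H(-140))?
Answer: 3*I*√2922 ≈ 162.17*I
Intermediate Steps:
H(q) = -38 + q (H(q) = q - 38 = -38 + q)
√(-26120 + H(-140)) = √(-26120 + (-38 - 140)) = √(-26120 - 178) = √(-26298) = 3*I*√2922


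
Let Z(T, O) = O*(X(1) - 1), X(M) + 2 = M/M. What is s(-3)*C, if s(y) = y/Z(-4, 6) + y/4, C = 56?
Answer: -28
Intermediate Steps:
X(M) = -1 (X(M) = -2 + M/M = -2 + 1 = -1)
Z(T, O) = -2*O (Z(T, O) = O*(-1 - 1) = O*(-2) = -2*O)
s(y) = y/6 (s(y) = y/((-2*6)) + y/4 = y/(-12) + y*(¼) = y*(-1/12) + y/4 = -y/12 + y/4 = y/6)
s(-3)*C = ((⅙)*(-3))*56 = -½*56 = -28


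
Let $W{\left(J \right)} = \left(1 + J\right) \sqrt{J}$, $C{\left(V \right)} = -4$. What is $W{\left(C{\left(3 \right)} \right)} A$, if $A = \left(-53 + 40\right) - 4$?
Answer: $102 i \approx 102.0 i$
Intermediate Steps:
$W{\left(J \right)} = \sqrt{J} \left(1 + J\right)$
$A = -17$ ($A = -13 - 4 = -17$)
$W{\left(C{\left(3 \right)} \right)} A = \sqrt{-4} \left(1 - 4\right) \left(-17\right) = 2 i \left(-3\right) \left(-17\right) = - 6 i \left(-17\right) = 102 i$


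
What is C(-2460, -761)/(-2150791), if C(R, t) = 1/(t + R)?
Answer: 1/6927697811 ≈ 1.4435e-10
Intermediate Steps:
C(R, t) = 1/(R + t)
C(-2460, -761)/(-2150791) = 1/(-2460 - 761*(-2150791)) = -1/2150791/(-3221) = -1/3221*(-1/2150791) = 1/6927697811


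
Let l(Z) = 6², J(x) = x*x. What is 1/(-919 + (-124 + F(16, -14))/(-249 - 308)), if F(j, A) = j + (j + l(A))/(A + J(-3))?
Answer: -2785/2558823 ≈ -0.0010884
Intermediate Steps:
J(x) = x²
l(Z) = 36
F(j, A) = j + (36 + j)/(9 + A) (F(j, A) = j + (j + 36)/(A + (-3)²) = j + (36 + j)/(A + 9) = j + (36 + j)/(9 + A))
1/(-919 + (-124 + F(16, -14))/(-249 - 308)) = 1/(-919 + (-124 + (36 + 10*16 - 14*16)/(9 - 14))/(-249 - 308)) = 1/(-919 + (-124 + (36 + 160 - 224)/(-5))/(-557)) = 1/(-919 + (-124 - ⅕*(-28))*(-1/557)) = 1/(-919 + (-124 + 28/5)*(-1/557)) = 1/(-919 - 592/5*(-1/557)) = 1/(-919 + 592/2785) = 1/(-2558823/2785) = -2785/2558823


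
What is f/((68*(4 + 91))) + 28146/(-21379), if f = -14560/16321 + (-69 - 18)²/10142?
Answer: -30097263984427229/22860739574233880 ≈ -1.3165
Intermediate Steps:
f = -24133871/165527582 (f = -14560*1/16321 + (-87)²*(1/10142) = -14560/16321 + 7569*(1/10142) = -14560/16321 + 7569/10142 = -24133871/165527582 ≈ -0.14580)
f/((68*(4 + 91))) + 28146/(-21379) = -24133871*1/(68*(4 + 91))/165527582 + 28146/(-21379) = -24133871/(165527582*(68*95)) + 28146*(-1/21379) = -24133871/165527582/6460 - 28146/21379 = -24133871/165527582*1/6460 - 28146/21379 = -24133871/1069308179720 - 28146/21379 = -30097263984427229/22860739574233880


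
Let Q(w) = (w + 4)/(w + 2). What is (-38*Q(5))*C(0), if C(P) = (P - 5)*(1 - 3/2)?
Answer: -855/7 ≈ -122.14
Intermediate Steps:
C(P) = 5/2 - P/2 (C(P) = (-5 + P)*(1 - 3*½) = (-5 + P)*(1 - 3/2) = (-5 + P)*(-½) = 5/2 - P/2)
Q(w) = (4 + w)/(2 + w)
(-38*Q(5))*C(0) = (-38*(4 + 5)/(2 + 5))*(5/2 - ½*0) = (-38*9/7)*(5/2 + 0) = -38*9/7*(5/2) = -342/7*5/2 = -855/7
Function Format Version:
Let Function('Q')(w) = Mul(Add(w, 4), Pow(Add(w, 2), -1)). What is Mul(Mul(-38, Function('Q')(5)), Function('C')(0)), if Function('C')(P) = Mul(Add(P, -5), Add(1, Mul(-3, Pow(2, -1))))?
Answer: Rational(-855, 7) ≈ -122.14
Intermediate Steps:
Function('C')(P) = Add(Rational(5, 2), Mul(Rational(-1, 2), P)) (Function('C')(P) = Mul(Add(-5, P), Add(1, Mul(-3, Rational(1, 2)))) = Mul(Add(-5, P), Add(1, Rational(-3, 2))) = Mul(Add(-5, P), Rational(-1, 2)) = Add(Rational(5, 2), Mul(Rational(-1, 2), P)))
Function('Q')(w) = Mul(Pow(Add(2, w), -1), Add(4, w)) (Function('Q')(w) = Mul(Add(4, w), Pow(Add(2, w), -1)) = Mul(Pow(Add(2, w), -1), Add(4, w)))
Mul(Mul(-38, Function('Q')(5)), Function('C')(0)) = Mul(Mul(-38, Mul(Pow(Add(2, 5), -1), Add(4, 5))), Add(Rational(5, 2), Mul(Rational(-1, 2), 0))) = Mul(Mul(-38, Mul(Pow(7, -1), 9)), Add(Rational(5, 2), 0)) = Mul(Mul(-38, Mul(Rational(1, 7), 9)), Rational(5, 2)) = Mul(Mul(-38, Rational(9, 7)), Rational(5, 2)) = Mul(Rational(-342, 7), Rational(5, 2)) = Rational(-855, 7)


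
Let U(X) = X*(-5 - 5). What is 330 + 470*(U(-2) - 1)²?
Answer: 170000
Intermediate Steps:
U(X) = -10*X (U(X) = X*(-10) = -10*X)
330 + 470*(U(-2) - 1)² = 330 + 470*(-10*(-2) - 1)² = 330 + 470*(20 - 1)² = 330 + 470*19² = 330 + 470*361 = 330 + 169670 = 170000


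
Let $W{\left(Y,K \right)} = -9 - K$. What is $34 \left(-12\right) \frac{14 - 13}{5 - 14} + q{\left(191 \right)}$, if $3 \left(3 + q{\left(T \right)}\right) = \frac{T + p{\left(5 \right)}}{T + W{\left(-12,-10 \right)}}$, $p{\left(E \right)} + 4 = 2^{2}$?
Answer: $\frac{24575}{576} \approx 42.665$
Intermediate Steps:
$p{\left(E \right)} = 0$ ($p{\left(E \right)} = -4 + 2^{2} = -4 + 4 = 0$)
$q{\left(T \right)} = -3 + \frac{T}{3 \left(1 + T\right)}$ ($q{\left(T \right)} = -3 + \frac{\left(T + 0\right) \frac{1}{T - -1}}{3} = -3 + \frac{T \frac{1}{T + \left(-9 + 10\right)}}{3} = -3 + \frac{T \frac{1}{T + 1}}{3} = -3 + \frac{T \frac{1}{1 + T}}{3} = -3 + \frac{T}{3 \left(1 + T\right)}$)
$34 \left(-12\right) \frac{14 - 13}{5 - 14} + q{\left(191 \right)} = 34 \left(-12\right) \frac{14 - 13}{5 - 14} + \frac{-9 - 1528}{3 \left(1 + 191\right)} = - 408 \cdot 1 \frac{1}{-9} + \frac{-9 - 1528}{3 \cdot 192} = - 408 \cdot 1 \left(- \frac{1}{9}\right) + \frac{1}{3} \cdot \frac{1}{192} \left(-1537\right) = \left(-408\right) \left(- \frac{1}{9}\right) - \frac{1537}{576} = \frac{136}{3} - \frac{1537}{576} = \frac{24575}{576}$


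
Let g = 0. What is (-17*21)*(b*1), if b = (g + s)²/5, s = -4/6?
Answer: -476/15 ≈ -31.733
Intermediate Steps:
s = -⅔ (s = -4*⅙ = -⅔ ≈ -0.66667)
b = 4/45 (b = (0 - ⅔)²/5 = (-⅔)²*(⅕) = (4/9)*(⅕) = 4/45 ≈ 0.088889)
(-17*21)*(b*1) = (-17*21)*((4/45)*1) = -357*4/45 = -476/15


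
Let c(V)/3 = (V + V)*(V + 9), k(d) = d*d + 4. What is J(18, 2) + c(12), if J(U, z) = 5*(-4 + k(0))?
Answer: 1512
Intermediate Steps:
k(d) = 4 + d² (k(d) = d² + 4 = 4 + d²)
J(U, z) = 0 (J(U, z) = 5*(-4 + (4 + 0²)) = 5*(-4 + (4 + 0)) = 5*(-4 + 4) = 5*0 = 0)
c(V) = 6*V*(9 + V) (c(V) = 3*((V + V)*(V + 9)) = 3*((2*V)*(9 + V)) = 3*(2*V*(9 + V)) = 6*V*(9 + V))
J(18, 2) + c(12) = 0 + 6*12*(9 + 12) = 0 + 6*12*21 = 0 + 1512 = 1512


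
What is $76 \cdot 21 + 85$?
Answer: $1681$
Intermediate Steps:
$76 \cdot 21 + 85 = 1596 + 85 = 1681$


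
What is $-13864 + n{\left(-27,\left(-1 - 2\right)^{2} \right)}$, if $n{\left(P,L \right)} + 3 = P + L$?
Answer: $-13885$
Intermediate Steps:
$n{\left(P,L \right)} = -3 + L + P$ ($n{\left(P,L \right)} = -3 + \left(P + L\right) = -3 + \left(L + P\right) = -3 + L + P$)
$-13864 + n{\left(-27,\left(-1 - 2\right)^{2} \right)} = -13864 - \left(30 - \left(-1 - 2\right)^{2}\right) = -13864 - \left(30 - 9\right) = -13864 - 21 = -13885$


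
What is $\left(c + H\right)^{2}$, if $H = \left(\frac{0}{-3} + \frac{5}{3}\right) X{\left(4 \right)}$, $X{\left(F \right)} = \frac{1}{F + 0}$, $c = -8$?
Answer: $\frac{8281}{144} \approx 57.507$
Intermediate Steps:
$X{\left(F \right)} = \frac{1}{F}$
$H = \frac{5}{12}$ ($H = \frac{\frac{0}{-3} + \frac{5}{3}}{4} = \left(0 \left(- \frac{1}{3}\right) + 5 \cdot \frac{1}{3}\right) \frac{1}{4} = \left(0 + \frac{5}{3}\right) \frac{1}{4} = \frac{5}{3} \cdot \frac{1}{4} = \frac{5}{12} \approx 0.41667$)
$\left(c + H\right)^{2} = \left(-8 + \frac{5}{12}\right)^{2} = \left(- \frac{91}{12}\right)^{2} = \frac{8281}{144}$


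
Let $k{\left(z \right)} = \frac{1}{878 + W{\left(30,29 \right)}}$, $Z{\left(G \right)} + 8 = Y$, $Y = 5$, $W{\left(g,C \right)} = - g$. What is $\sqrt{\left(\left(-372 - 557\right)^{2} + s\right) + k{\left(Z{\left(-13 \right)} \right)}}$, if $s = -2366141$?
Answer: $\frac{i \sqrt{67555326347}}{212} \approx 1226.0 i$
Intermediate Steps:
$Z{\left(G \right)} = -3$ ($Z{\left(G \right)} = -8 + 5 = -3$)
$k{\left(z \right)} = \frac{1}{848}$ ($k{\left(z \right)} = \frac{1}{878 - 30} = \frac{1}{848}$)
$\sqrt{\left(\left(-372 - 557\right)^{2} + s\right) + k{\left(Z{\left(-13 \right)} \right)}} = \sqrt{\left(\left(-372 - 557\right)^{2} - 2366141\right) + \frac{1}{848}} = \sqrt{\left(\left(-929\right)^{2} - 2366141\right) + \frac{1}{848}} = \sqrt{\left(863041 - 2366141\right) + \frac{1}{848}} = \sqrt{-1503100 + \frac{1}{848}} = \sqrt{- \frac{1274628799}{848}} = \frac{i \sqrt{67555326347}}{212}$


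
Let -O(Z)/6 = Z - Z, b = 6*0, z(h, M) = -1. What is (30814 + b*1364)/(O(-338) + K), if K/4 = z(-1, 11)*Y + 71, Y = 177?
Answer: -15407/212 ≈ -72.675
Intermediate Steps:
b = 0
O(Z) = 0 (O(Z) = -6*(Z - Z) = -6*0 = 0)
K = -424 (K = 4*(-1*177 + 71) = 4*(-177 + 71) = 4*(-106) = -424)
(30814 + b*1364)/(O(-338) + K) = (30814 + 0*1364)/(0 - 424) = (30814 + 0)/(-424) = 30814*(-1/424) = -15407/212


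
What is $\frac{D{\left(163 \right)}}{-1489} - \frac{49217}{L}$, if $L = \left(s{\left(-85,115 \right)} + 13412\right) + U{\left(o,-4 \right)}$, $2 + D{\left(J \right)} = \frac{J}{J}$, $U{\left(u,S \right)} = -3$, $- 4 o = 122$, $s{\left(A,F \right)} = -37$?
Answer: $- \frac{73270741}{19910908} \approx -3.6799$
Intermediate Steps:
$o = - \frac{61}{2}$ ($o = \left(- \frac{1}{4}\right) 122 = - \frac{61}{2} \approx -30.5$)
$D{\left(J \right)} = -1$ ($D{\left(J \right)} = -2 + \frac{J}{J} = -2 + 1 = -1$)
$L = 13372$ ($L = \left(-37 + 13412\right) - 3 = 13375 - 3 = 13372$)
$\frac{D{\left(163 \right)}}{-1489} - \frac{49217}{L} = - \frac{1}{-1489} - \frac{49217}{13372} = \left(-1\right) \left(- \frac{1}{1489}\right) - \frac{49217}{13372} = \frac{1}{1489} - \frac{49217}{13372} = - \frac{73270741}{19910908}$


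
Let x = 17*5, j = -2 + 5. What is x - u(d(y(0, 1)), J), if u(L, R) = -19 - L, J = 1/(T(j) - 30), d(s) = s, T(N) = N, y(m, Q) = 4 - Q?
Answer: 107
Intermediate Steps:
j = 3
J = -1/27 (J = 1/(3 - 30) = 1/(-27) = -1/27 ≈ -0.037037)
x = 85
x - u(d(y(0, 1)), J) = 85 - (-19 - (4 - 1*1)) = 85 - (-19 - (4 - 1)) = 85 - (-19 - 1*3) = 85 - (-19 - 3) = 85 - 1*(-22) = 85 + 22 = 107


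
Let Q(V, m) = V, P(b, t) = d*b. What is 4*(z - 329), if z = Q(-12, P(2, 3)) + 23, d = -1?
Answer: -1272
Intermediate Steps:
P(b, t) = -b
z = 11 (z = -12 + 23 = 11)
4*(z - 329) = 4*(11 - 329) = 4*(-318) = -1272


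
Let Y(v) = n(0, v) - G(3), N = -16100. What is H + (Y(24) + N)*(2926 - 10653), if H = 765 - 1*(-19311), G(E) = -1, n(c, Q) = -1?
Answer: 124424776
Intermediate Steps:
H = 20076 (H = 765 + 19311 = 20076)
Y(v) = 0 (Y(v) = -1 - 1*(-1) = -1 + 1 = 0)
H + (Y(24) + N)*(2926 - 10653) = 20076 + (0 - 16100)*(2926 - 10653) = 20076 - 16100*(-7727) = 20076 + 124404700 = 124424776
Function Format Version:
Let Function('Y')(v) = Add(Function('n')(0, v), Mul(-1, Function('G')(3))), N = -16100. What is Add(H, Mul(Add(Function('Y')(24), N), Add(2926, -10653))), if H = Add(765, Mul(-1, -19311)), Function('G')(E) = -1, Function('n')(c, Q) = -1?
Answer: 124424776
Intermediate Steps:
H = 20076 (H = Add(765, 19311) = 20076)
Function('Y')(v) = 0 (Function('Y')(v) = Add(-1, Mul(-1, -1)) = Add(-1, 1) = 0)
Add(H, Mul(Add(Function('Y')(24), N), Add(2926, -10653))) = Add(20076, Mul(Add(0, -16100), Add(2926, -10653))) = Add(20076, Mul(-16100, -7727)) = Add(20076, 124404700) = 124424776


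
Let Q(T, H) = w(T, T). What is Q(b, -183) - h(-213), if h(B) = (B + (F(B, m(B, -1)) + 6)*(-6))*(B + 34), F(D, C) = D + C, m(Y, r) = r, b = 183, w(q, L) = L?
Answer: 185448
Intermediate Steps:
Q(T, H) = T
F(D, C) = C + D
h(B) = (-30 - 5*B)*(34 + B) (h(B) = (B + ((-1 + B) + 6)*(-6))*(B + 34) = (B + (5 + B)*(-6))*(34 + B) = (B + (-30 - 6*B))*(34 + B) = (-30 - 5*B)*(34 + B))
Q(b, -183) - h(-213) = 183 - (-1020 - 200*(-213) - 5*(-213)²) = 183 - (-1020 + 42600 - 5*45369) = 183 - (-1020 + 42600 - 226845) = 183 - 1*(-185265) = 183 + 185265 = 185448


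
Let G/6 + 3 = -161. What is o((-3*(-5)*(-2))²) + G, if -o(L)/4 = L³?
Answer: -2916000984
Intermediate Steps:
G = -984 (G = -18 + 6*(-161) = -18 - 966 = -984)
o(L) = -4*L³
o((-3*(-5)*(-2))²) + G = -4*((-3*(-5)*(-2))²)³ - 984 = -4*((15*(-2))²)³ - 984 = -4*((-30)²)³ - 984 = -4*900³ - 984 = -4*729000000 - 984 = -2916000000 - 984 = -2916000984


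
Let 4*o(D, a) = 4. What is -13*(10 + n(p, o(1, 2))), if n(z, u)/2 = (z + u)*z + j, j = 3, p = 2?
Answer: -364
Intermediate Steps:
o(D, a) = 1 (o(D, a) = (¼)*4 = 1)
n(z, u) = 6 + 2*z*(u + z) (n(z, u) = 2*((z + u)*z + 3) = 2*((u + z)*z + 3) = 2*(z*(u + z) + 3) = 2*(3 + z*(u + z)) = 6 + 2*z*(u + z))
-13*(10 + n(p, o(1, 2))) = -13*(10 + (6 + 2*2² + 2*1*2)) = -13*(10 + (6 + 2*4 + 4)) = -13*(10 + (6 + 8 + 4)) = -13*(10 + 18) = -13*28 = -364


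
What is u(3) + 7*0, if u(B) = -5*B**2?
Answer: -45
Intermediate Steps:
u(3) + 7*0 = -5*3**2 + 7*0 = -5*9 + 0 = -45 + 0 = -45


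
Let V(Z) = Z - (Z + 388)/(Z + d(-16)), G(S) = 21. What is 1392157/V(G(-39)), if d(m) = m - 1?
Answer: -428356/25 ≈ -17134.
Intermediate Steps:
d(m) = -1 + m
V(Z) = Z - (388 + Z)/(-17 + Z) (V(Z) = Z - (Z + 388)/(Z + (-1 - 16)) = Z - (388 + Z)/(Z - 17) = Z - (388 + Z)/(-17 + Z))
1392157/V(G(-39)) = 1392157/(((-388 + 21² - 18*21)/(-17 + 21))) = 1392157/(((-388 + 441 - 378)/4)) = 1392157/(((¼)*(-325))) = 1392157/(-325/4) = 1392157*(-4/325) = -428356/25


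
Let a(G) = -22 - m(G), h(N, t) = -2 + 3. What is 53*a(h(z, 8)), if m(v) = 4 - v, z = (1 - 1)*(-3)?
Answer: -1325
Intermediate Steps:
z = 0 (z = 0*(-3) = 0)
h(N, t) = 1
a(G) = -26 + G (a(G) = -22 - (4 - G) = -22 + (-4 + G) = -26 + G)
53*a(h(z, 8)) = 53*(-26 + 1) = 53*(-25) = -1325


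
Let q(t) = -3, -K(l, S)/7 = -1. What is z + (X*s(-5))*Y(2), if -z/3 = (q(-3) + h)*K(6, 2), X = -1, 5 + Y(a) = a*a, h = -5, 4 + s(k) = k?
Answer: 159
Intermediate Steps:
s(k) = -4 + k
K(l, S) = 7 (K(l, S) = -7*(-1) = 7)
Y(a) = -5 + a² (Y(a) = -5 + a*a = -5 + a²)
z = 168 (z = -3*(-3 - 5)*7 = -(-24)*7 = -3*(-56) = 168)
z + (X*s(-5))*Y(2) = 168 + (-(-4 - 5))*(-5 + 2²) = 168 + (-1*(-9))*(-5 + 4) = 168 + 9*(-1) = 168 - 9 = 159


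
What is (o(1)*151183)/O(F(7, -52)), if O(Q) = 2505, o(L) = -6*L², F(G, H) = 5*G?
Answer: -302366/835 ≈ -362.11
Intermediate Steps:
(o(1)*151183)/O(F(7, -52)) = (-6*1²*151183)/2505 = (-6*1*151183)*(1/2505) = -6*151183*(1/2505) = -907098*1/2505 = -302366/835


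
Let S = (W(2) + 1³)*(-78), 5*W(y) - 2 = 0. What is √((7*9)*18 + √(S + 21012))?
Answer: √(28350 + 5*√522570)/5 ≈ 35.757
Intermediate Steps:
W(y) = ⅖ (W(y) = ⅖ + (⅕)*0 = ⅖ + 0 = ⅖)
S = -546/5 (S = (⅖ + 1³)*(-78) = (⅖ + 1)*(-78) = (7/5)*(-78) = -546/5 ≈ -109.20)
√((7*9)*18 + √(S + 21012)) = √((7*9)*18 + √(-546/5 + 21012)) = √(63*18 + √(104514/5)) = √(1134 + √522570/5)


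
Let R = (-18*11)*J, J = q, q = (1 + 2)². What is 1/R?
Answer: -1/1782 ≈ -0.00056117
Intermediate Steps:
q = 9 (q = 3² = 9)
J = 9
R = -1782 (R = -18*11*9 = -198*9 = -1782)
1/R = 1/(-1782) = -1/1782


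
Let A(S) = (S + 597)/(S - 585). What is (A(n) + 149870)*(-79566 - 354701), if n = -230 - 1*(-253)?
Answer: -18288355653720/281 ≈ -6.5083e+10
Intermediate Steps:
n = 23 (n = -230 + 253 = 23)
A(S) = (597 + S)/(-585 + S)
(A(n) + 149870)*(-79566 - 354701) = ((597 + 23)/(-585 + 23) + 149870)*(-79566 - 354701) = (620/(-562) + 149870)*(-434267) = (-1/562*620 + 149870)*(-434267) = (-310/281 + 149870)*(-434267) = (42113160/281)*(-434267) = -18288355653720/281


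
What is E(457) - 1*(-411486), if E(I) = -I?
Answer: 411029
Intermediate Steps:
E(457) - 1*(-411486) = -1*457 - 1*(-411486) = -457 + 411486 = 411029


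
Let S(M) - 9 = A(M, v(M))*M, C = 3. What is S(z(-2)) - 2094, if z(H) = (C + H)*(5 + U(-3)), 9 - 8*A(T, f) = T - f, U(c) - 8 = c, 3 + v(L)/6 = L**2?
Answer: -5435/4 ≈ -1358.8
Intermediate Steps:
v(L) = -18 + 6*L**2
U(c) = 8 + c
A(T, f) = 9/8 - T/8 + f/8 (A(T, f) = 9/8 - (T - f)/8 = 9/8 + (-T/8 + f/8) = 9/8 - T/8 + f/8)
z(H) = 30 + 10*H (z(H) = (3 + H)*(5 + (8 - 3)) = (3 + H)*(5 + 5) = (3 + H)*10 = 30 + 10*H)
S(M) = 9 + M*(-9/8 - M/8 + 3*M**2/4) (S(M) = 9 + (9/8 - M/8 + (-18 + 6*M**2)/8)*M = 9 + (9/8 - M/8 + (-9/4 + 3*M**2/4))*M = 9 + (-9/8 - M/8 + 3*M**2/4)*M = 9 + M*(-9/8 - M/8 + 3*M**2/4))
S(z(-2)) - 2094 = (9 + (30 + 10*(-2))*(-9 - (30 + 10*(-2)) + 6*(30 + 10*(-2))**2)/8) - 2094 = (9 + (30 - 20)*(-9 - (30 - 20) + 6*(30 - 20)**2)/8) - 2094 = (9 + (1/8)*10*(-9 - 1*10 + 6*10**2)) - 2094 = (9 + (1/8)*10*(-9 - 10 + 6*100)) - 2094 = (9 + (1/8)*10*(-9 - 10 + 600)) - 2094 = (9 + (1/8)*10*581) - 2094 = (9 + 2905/4) - 2094 = 2941/4 - 2094 = -5435/4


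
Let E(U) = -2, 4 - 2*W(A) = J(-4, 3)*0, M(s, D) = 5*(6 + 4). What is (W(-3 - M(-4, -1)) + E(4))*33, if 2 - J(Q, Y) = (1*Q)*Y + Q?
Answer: 0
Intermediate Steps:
M(s, D) = 50 (M(s, D) = 5*10 = 50)
J(Q, Y) = 2 - Q - Q*Y (J(Q, Y) = 2 - ((1*Q)*Y + Q) = 2 - (Q*Y + Q) = 2 - (Q + Q*Y) = 2 + (-Q - Q*Y) = 2 - Q - Q*Y)
W(A) = 2 (W(A) = 2 - (2 - 1*(-4) - 1*(-4)*3)*0/2 = 2 - (2 + 4 + 12)*0/2 = 2 - 9*0 = 2 - ½*0 = 2 + 0 = 2)
(W(-3 - M(-4, -1)) + E(4))*33 = (2 - 2)*33 = 0*33 = 0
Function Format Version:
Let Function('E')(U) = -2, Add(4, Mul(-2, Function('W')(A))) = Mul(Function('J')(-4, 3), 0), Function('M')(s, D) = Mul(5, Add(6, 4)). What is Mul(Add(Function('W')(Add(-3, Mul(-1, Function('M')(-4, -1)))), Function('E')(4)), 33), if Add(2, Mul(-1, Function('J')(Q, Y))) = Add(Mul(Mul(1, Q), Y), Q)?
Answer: 0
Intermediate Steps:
Function('M')(s, D) = 50 (Function('M')(s, D) = Mul(5, 10) = 50)
Function('J')(Q, Y) = Add(2, Mul(-1, Q), Mul(-1, Q, Y)) (Function('J')(Q, Y) = Add(2, Mul(-1, Add(Mul(Mul(1, Q), Y), Q))) = Add(2, Mul(-1, Add(Mul(Q, Y), Q))) = Add(2, Mul(-1, Add(Q, Mul(Q, Y)))) = Add(2, Add(Mul(-1, Q), Mul(-1, Q, Y))) = Add(2, Mul(-1, Q), Mul(-1, Q, Y)))
Function('W')(A) = 2 (Function('W')(A) = Add(2, Mul(Rational(-1, 2), Mul(Add(2, Mul(-1, -4), Mul(-1, -4, 3)), 0))) = Add(2, Mul(Rational(-1, 2), Mul(Add(2, 4, 12), 0))) = Add(2, Mul(Rational(-1, 2), Mul(18, 0))) = Add(2, Mul(Rational(-1, 2), 0)) = Add(2, 0) = 2)
Mul(Add(Function('W')(Add(-3, Mul(-1, Function('M')(-4, -1)))), Function('E')(4)), 33) = Mul(Add(2, -2), 33) = Mul(0, 33) = 0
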